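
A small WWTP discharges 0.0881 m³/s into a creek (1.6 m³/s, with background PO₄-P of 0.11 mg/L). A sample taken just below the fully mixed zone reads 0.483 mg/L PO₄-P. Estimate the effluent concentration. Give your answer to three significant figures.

Mass balance: 1.600·0.1100 + 0.08810·Cₑ = 1.688·0.4830
→ Cₑ = (1.688·0.4830 − 1.600·0.1100) / 0.08810 = 7.257 mg/L.

7.26 mg/L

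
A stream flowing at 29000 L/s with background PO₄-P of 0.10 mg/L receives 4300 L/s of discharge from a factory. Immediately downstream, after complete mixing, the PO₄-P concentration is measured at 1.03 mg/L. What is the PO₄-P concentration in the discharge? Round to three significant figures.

7.30 mg/L

Mass balance: 29000·0.1000 + 4300·Cₑ = 33300·1.030
→ Cₑ = (33300·1.030 − 29000·0.1000) / 4300 = 7.302 mg/L.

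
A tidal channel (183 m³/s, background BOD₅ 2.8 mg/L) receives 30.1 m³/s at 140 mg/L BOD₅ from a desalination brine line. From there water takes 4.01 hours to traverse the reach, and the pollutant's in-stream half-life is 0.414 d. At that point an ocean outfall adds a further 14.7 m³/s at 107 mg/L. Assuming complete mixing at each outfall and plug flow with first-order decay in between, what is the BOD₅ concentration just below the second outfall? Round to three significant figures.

Mass balance: C = (183.0·2.800 + 30.10·140.0) / 213.1 = 4726/213.1 = 22.18 mg/L; combined flow 213.1 m³/s.
Half-life 0.414 d → k = ln 2 / 0.414 = 1.674 d⁻¹.
First-order decay: C = 22.18·exp(−k·t) = 22.18·0.7560 = 16.77 mg/L.
Second outfall: C = (213.1·16.77 + 14.70·107.0)/227.8 = 22.59 mg/L.

22.6 mg/L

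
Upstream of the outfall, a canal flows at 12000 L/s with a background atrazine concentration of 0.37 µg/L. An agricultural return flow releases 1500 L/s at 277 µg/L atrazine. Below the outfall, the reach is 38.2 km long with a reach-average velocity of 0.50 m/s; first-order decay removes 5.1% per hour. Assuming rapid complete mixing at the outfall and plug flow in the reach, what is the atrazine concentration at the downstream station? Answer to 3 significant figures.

After mixing, C = (12000·0.3700 + 1500·277.0) / 13500 = 419900/13500 = 31.11 µg/L.
Travel time t = 38.2·1000 / 0.50 = 76400 s = 21.22 h.
5.1%/h lost → k = −ln(1 − 0.051) = 0.05235 h⁻¹.
Applying C = C₀e^(−kt): 31.11 × 0.3293 = 10.24 µg/L.

10.2 µg/L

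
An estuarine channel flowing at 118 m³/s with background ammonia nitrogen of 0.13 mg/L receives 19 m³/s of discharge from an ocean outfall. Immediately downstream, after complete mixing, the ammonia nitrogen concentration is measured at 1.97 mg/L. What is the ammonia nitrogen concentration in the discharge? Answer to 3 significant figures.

13.4 mg/L

Mass balance: 118.0·0.1300 + 19.00·Cₑ = 137.0·1.970
→ Cₑ = (137.0·1.970 − 118.0·0.1300) / 19.00 = 13.40 mg/L.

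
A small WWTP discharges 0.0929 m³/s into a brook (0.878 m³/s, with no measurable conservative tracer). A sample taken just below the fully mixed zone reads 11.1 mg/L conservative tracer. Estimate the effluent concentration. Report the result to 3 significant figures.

Mass balance: 0.8780·0 + 0.09290·Cₑ = 0.9709·11.10
→ Cₑ = (0.9709·11.10 − 0.8780·0) / 0.09290 = 116.0 mg/L.

116 mg/L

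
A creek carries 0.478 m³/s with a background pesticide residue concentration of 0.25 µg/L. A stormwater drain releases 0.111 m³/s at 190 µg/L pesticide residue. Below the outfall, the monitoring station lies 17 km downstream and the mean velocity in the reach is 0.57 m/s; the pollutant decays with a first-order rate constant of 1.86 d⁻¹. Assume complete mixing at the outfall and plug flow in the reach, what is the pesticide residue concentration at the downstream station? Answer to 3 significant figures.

18.9 µg/L

Conservation of mass: C = (0.4780·0.2500 + 0.1110·190.0) / 0.5890 = 21.21/0.5890 = 36.01 µg/L.
Travel time t = 17·1000 / 0.57 = 29820 s = 8.285 h.
First-order decay: C = 36.01·exp(−k·t) = 36.01·0.5262 = 18.95 µg/L.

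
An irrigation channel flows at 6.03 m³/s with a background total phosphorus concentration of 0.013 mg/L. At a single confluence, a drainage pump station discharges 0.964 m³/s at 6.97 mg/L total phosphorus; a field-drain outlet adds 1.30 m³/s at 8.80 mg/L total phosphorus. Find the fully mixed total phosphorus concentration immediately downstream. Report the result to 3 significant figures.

2.20 mg/L

Conservation of mass: C = (6.030·0.01300 + 0.9640·6.970 + 1.300·8.800) / 8.294 = 18.24/8.294 = 2.199 mg/L.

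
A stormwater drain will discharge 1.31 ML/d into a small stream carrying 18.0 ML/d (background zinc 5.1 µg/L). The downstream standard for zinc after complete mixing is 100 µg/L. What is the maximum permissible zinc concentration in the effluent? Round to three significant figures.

At the limit, (Qr·Cr + Qe·Cₑ)/(Qr + Qe) = 100:
Cₑ = (19.31·100 − 18.00·5.100) / 1.310 = 1404 µg/L.

1400 µg/L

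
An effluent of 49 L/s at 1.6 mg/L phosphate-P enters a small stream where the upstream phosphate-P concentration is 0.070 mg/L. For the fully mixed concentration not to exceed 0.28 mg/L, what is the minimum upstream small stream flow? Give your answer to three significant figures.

Set C_mix = 0.28: (Q·0.07000 + 49.00·1.600) / (Q + 49.00) = 0.28
→ Q = 49.00·(1.600 − 0.28)/(0.28 − 0.07000) = 308.0 L/s.

308 L/s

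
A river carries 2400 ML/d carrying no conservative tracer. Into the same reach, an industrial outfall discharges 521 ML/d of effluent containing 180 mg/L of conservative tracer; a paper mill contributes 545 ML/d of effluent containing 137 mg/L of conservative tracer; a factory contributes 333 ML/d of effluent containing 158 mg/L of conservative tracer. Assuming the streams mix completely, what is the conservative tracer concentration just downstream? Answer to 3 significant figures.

58.2 mg/L

After mixing, C = (2400·0 + 521.0·180.0 + 545.0·137.0 + 333.0·158.0) / 3799 = 221100/3799 = 58.19 mg/L.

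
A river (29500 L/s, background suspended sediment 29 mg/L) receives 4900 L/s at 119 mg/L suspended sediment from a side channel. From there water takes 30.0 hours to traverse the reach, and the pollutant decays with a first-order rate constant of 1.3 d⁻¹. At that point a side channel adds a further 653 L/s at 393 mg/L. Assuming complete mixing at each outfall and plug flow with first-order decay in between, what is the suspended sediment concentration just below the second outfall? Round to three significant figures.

Flow-weighted average: C = (29500·29.00 + 4900·119.0) / 34400 = 1439000/34400 = 41.82 mg/L; combined flow 34400 L/s.
Decay over the reach: 41.82·exp(−kt) = 41.82·0.1969 = 8.235 mg/L.
Second outfall: C = (34400·8.235 + 653.0·393.0)/35050 = 15.40 mg/L.

15.4 mg/L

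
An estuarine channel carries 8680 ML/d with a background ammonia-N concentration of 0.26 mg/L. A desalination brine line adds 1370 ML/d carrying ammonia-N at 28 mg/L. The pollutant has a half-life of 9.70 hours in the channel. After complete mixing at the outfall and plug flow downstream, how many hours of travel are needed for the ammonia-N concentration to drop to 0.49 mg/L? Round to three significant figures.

Mass balance: C = (8680·0.2600 + 1370·28.00) / 10050 = 40620/10050 = 4.041 mg/L.
Half-life 9.70 h → k = ln 2 / 9.70 = 0.07146 h⁻¹ = 1.715 d⁻¹.
4.041·exp(−k·t) = 0.49 → t = ln(4.041/0.49)/k = 106300 s = 29.53 h.

29.5 h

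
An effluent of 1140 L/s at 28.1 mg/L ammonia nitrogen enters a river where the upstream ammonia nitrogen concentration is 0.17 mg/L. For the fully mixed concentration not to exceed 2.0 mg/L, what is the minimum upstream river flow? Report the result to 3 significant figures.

16300 L/s

Set C_mix = 2.0: (Q·0.1700 + 1140·28.10) / (Q + 1140) = 2.0
→ Q = 1140·(28.10 − 2.0)/(2.0 − 0.1700) = 16260 L/s.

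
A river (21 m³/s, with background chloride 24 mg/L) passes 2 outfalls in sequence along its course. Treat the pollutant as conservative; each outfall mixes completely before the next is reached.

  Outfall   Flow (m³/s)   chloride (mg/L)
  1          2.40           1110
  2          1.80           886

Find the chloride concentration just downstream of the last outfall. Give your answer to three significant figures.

Outfall 1: combined Q = 23.40 m³/s; C = (21.00·24.00 + 2.400·1110)/23.40 = 135.4 mg/L.
Outfall 2: combined Q = 25.20 m³/s; C = (23.40·135.4 + 1.800·886.0)/25.20 = 189.0 mg/L.

189 mg/L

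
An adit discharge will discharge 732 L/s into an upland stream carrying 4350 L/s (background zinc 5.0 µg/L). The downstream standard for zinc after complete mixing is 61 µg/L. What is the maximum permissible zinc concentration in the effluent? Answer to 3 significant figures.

At the limit, (Qr·Cr + Qe·Cₑ)/(Qr + Qe) = 61:
Cₑ = (5082·61 − 4350·5.000) / 732.0 = 393.8 µg/L.

394 µg/L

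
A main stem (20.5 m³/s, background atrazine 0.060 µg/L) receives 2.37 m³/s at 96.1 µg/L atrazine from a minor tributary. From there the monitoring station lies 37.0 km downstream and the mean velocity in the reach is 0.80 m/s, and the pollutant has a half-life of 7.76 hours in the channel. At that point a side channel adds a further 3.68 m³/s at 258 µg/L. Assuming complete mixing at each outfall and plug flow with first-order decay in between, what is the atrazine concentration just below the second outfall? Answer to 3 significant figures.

Flow-weighted average: C = (20.50·0.06000 + 2.370·96.10) / 22.87 = 229.0/22.87 = 10.01 µg/L; combined flow 22.87 m³/s.
Travel time t = 37.0·1000 / 0.80 = 46250 s = 12.85 h.
Half-life 7.76 h → k = ln 2 / 7.76 = 0.08932 h⁻¹ = 2.144 d⁻¹.
After decay, C = 10.01 × e^(−kt) = 10.01 × 0.3174 = 3.178 µg/L.
Second outfall: C = (22.87·3.178 + 3.680·258.0)/26.55 = 38.50 µg/L.

38.5 µg/L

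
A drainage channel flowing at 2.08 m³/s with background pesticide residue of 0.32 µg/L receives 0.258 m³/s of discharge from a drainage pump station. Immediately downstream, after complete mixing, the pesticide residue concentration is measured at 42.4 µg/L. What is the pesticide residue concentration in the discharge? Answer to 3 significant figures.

382 µg/L

Mass balance: 2.080·0.3200 + 0.2580·Cₑ = 2.338·42.40
→ Cₑ = (2.338·42.40 − 2.080·0.3200) / 0.2580 = 381.6 µg/L.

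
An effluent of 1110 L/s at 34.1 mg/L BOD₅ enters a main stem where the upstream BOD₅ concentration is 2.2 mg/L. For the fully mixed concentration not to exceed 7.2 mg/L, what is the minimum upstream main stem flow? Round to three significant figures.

5970 L/s

Set C_mix = 7.2: (Q·2.200 + 1110·34.10) / (Q + 1110) = 7.2
→ Q = 1110·(34.10 − 7.2)/(7.2 − 2.200) = 5972 L/s.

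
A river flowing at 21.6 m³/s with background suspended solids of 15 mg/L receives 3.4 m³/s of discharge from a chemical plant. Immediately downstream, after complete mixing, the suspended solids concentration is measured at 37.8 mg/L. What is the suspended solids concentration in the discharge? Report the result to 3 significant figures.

183 mg/L

Mass balance: 21.60·15.00 + 3.400·Cₑ = 25.00·37.80
→ Cₑ = (25.00·37.80 − 21.60·15.00) / 3.400 = 182.6 mg/L.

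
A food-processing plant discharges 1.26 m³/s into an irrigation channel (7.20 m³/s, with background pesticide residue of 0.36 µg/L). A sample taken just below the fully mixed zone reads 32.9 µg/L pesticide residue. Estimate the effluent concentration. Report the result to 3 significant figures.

219 µg/L

Mass balance: 7.200·0.3600 + 1.260·Cₑ = 8.460·32.90
→ Cₑ = (8.460·32.90 − 7.200·0.3600) / 1.260 = 218.8 µg/L.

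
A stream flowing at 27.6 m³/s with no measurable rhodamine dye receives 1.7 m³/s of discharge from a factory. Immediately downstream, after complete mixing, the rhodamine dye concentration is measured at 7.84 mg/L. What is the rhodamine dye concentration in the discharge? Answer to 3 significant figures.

135 mg/L

Mass balance: 27.60·0 + 1.700·Cₑ = 29.30·7.840
→ Cₑ = (29.30·7.840 − 27.60·0) / 1.700 = 135.1 mg/L.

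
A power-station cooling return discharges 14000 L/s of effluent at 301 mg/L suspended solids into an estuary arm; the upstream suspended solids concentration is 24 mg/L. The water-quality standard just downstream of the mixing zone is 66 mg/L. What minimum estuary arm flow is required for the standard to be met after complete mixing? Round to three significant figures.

78300 L/s

Set C_mix = 66: (Q·24.00 + 14000·301.0) / (Q + 14000) = 66
→ Q = 14000·(301.0 − 66)/(66 − 24.00) = 78330 L/s.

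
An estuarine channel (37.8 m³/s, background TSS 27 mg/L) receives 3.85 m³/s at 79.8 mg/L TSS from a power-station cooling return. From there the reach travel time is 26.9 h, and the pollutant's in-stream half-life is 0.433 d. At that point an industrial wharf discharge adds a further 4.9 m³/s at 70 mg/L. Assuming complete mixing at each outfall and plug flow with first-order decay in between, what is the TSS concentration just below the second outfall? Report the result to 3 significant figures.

12.1 mg/L

Flow-weighted average: C = (37.80·27.00 + 3.850·79.80) / 41.65 = 1328/41.65 = 31.88 mg/L; combined flow 41.65 m³/s.
Half-life 0.433 d → k = ln 2 / 0.433 = 1.601 d⁻¹.
After decay, C = 31.88 × e^(−kt) = 31.88 × 0.1663 = 5.300 mg/L.
Second outfall: C = (41.65·5.300 + 4.900·70.00)/46.55 = 12.11 mg/L.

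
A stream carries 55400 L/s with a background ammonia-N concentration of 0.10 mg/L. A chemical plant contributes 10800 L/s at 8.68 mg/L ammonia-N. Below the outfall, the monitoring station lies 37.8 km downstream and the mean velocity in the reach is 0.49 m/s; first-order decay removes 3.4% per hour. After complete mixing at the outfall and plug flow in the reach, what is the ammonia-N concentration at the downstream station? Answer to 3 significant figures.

Mass balance: C = (55400·0.1000 + 10800·8.680) / 66200 = 99280/66200 = 1.500 mg/L.
Travel time t = 37.8·1000 / 0.49 = 77140 s = 21.43 h.
3.4%/h lost → k = −ln(1 − 0.034) = 0.03459 h⁻¹.
After decay, C = 1.500 × e^(−kt) = 1.500 × 0.4765 = 0.7147 mg/L.

0.715 mg/L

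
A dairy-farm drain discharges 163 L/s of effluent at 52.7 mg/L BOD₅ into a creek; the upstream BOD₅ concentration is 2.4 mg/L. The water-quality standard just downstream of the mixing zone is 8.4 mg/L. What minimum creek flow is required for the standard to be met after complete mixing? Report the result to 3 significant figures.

Set C_mix = 8.4: (Q·2.400 + 163.0·52.70) / (Q + 163.0) = 8.4
→ Q = 163.0·(52.70 − 8.4)/(8.4 − 2.400) = 1203 L/s.

1200 L/s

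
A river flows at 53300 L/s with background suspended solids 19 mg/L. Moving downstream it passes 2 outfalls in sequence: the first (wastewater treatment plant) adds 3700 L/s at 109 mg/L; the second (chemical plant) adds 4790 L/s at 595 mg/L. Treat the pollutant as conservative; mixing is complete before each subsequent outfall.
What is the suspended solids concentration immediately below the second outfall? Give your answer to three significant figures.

69.0 mg/L

Outfall 1: combined Q = 57000 L/s; C = (53300·19.00 + 3700·109.0)/57000 = 24.84 mg/L.
Outfall 2: combined Q = 61790 L/s; C = (57000·24.84 + 4790·595.0)/61790 = 69.04 mg/L.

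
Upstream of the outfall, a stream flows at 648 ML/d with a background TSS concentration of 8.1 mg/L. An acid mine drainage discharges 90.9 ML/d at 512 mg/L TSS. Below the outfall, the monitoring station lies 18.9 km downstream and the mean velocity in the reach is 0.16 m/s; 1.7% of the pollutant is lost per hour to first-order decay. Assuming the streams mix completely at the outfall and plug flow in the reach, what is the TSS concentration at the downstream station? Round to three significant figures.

Mixed concentration C = ΣQC/ΣQ = (648.0·8.100 + 90.90·512.0) / 738.9 = 51790/738.9 = 70.09 mg/L.
Travel time t = 18.9·1000 / 0.16 = 118100 s = 32.81 h.
1.7%/h lost → k = −ln(1 − 0.017) = 0.01715 h⁻¹.
After decay, C = 70.09 × e^(−kt) = 70.09 × 0.5697 = 39.93 mg/L.

39.9 mg/L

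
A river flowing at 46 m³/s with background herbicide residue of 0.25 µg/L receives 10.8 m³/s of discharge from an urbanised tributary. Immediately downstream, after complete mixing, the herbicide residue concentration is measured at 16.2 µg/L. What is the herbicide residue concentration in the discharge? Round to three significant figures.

84.1 µg/L

Mass balance: 46.00·0.2500 + 10.80·Cₑ = 56.80·16.20
→ Cₑ = (56.80·16.20 − 46.00·0.2500) / 10.80 = 84.14 µg/L.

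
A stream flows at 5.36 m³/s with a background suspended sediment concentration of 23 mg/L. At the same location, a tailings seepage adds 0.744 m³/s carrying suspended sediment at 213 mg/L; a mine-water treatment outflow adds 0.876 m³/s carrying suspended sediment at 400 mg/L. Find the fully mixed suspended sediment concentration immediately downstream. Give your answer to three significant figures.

After mixing, C = (5.360·23.00 + 0.7440·213.0 + 0.8760·400.0) / 6.980 = 632.2/6.980 = 90.57 mg/L.

90.6 mg/L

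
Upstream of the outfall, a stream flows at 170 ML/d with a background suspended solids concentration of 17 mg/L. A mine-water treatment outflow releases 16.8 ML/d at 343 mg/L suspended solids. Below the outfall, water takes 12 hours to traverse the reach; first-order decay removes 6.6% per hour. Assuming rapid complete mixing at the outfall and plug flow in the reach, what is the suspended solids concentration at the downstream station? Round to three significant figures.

Flow-weighted average: C = (170.0·17.00 + 16.80·343.0) / 186.8 = 8652/186.8 = 46.32 mg/L.
6.6%/h lost → k = −ln(1 − 0.066) = 0.06828 h⁻¹.
First-order decay: C = 46.32·exp(−k·t) = 46.32·0.4407 = 20.41 mg/L.

20.4 mg/L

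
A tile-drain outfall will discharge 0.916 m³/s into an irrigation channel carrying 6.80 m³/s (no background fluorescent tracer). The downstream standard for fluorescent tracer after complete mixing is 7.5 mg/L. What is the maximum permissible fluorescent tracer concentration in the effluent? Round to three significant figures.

63.2 mg/L

At the limit, (Qr·Cr + Qe·Cₑ)/(Qr + Qe) = 7.5:
Cₑ = (7.716·7.5 − 6.800·0) / 0.9160 = 63.18 mg/L.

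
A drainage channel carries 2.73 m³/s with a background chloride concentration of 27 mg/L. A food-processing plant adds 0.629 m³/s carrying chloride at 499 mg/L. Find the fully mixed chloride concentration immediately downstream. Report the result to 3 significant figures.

115 mg/L

Conservation of mass: C = (2.730·27.00 + 0.6290·499.0) / 3.359 = 387.6/3.359 = 115.4 mg/L.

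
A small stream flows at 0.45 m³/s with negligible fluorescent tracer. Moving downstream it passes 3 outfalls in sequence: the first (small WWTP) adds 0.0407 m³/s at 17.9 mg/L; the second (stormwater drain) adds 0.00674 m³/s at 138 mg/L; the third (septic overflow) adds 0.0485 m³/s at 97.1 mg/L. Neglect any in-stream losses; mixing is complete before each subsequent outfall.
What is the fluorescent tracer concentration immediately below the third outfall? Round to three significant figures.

Below outfall 1: Q → 0.4907 m³/s, C = (0.4500·0 + 0.04070·17.90)/0.4907 = 1.485 mg/L.
Below outfall 2: Q → 0.4974 m³/s, C = (0.4907·1.485 + 0.006740·138.0)/0.4974 = 3.334 mg/L.
Below outfall 3: Q → 0.5459 m³/s, C = (0.4974·3.334 + 0.04850·97.10)/0.5459 = 11.66 mg/L.

11.7 mg/L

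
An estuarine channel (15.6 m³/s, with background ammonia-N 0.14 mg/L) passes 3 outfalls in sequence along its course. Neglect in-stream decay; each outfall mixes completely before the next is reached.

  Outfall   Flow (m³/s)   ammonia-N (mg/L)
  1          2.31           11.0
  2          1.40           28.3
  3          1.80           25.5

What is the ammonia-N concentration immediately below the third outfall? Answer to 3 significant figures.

5.36 mg/L

Outfall 1: combined Q = 17.91 m³/s; C = (15.60·0.1400 + 2.310·11.00)/17.91 = 1.541 mg/L.
Outfall 2: combined Q = 19.31 m³/s; C = (17.91·1.541 + 1.400·28.30)/19.31 = 3.481 mg/L.
Outfall 3: combined Q = 21.11 m³/s; C = (19.31·3.481 + 1.800·25.50)/21.11 = 5.358 mg/L.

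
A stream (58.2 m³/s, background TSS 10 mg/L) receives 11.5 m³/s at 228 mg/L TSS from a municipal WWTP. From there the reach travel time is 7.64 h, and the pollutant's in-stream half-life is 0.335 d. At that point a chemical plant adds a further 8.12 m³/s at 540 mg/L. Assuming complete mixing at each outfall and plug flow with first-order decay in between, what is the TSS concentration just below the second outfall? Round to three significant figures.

77.7 mg/L

Mixed concentration C = ΣQC/ΣQ = (58.20·10.00 + 11.50·228.0) / 69.70 = 3204/69.70 = 45.97 mg/L; combined flow 69.70 m³/s.
Half-life 0.335 d → k = ln 2 / 0.335 = 2.069 d⁻¹.
Decay over the reach: 45.97·exp(−kt) = 45.97·0.5175 = 23.79 mg/L.
At the second outfall, C = (69.70·23.79 + 8.120·540.0) / (69.70 + 8.120) = 77.65 mg/L.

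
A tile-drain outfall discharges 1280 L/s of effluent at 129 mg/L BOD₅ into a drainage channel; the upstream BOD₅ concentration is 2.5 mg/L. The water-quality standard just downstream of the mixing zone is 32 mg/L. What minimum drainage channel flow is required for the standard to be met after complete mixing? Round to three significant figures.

4210 L/s

Set C_mix = 32: (Q·2.500 + 1280·129.0) / (Q + 1280) = 32
→ Q = 1280·(129.0 − 32)/(32 − 2.500) = 4209 L/s.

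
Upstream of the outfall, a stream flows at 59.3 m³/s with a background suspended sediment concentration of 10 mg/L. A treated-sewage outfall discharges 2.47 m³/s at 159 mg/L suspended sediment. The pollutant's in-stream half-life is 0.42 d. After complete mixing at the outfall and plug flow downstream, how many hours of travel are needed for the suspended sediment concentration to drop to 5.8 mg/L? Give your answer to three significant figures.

Conservation of mass: C = (59.30·10.00 + 2.470·159.0) / 61.77 = 985.7/61.77 = 15.96 mg/L.
Half-life 0.42 d → k = ln 2 / 0.42 = 1.650 d⁻¹.
15.96·exp(−k·t) = 5.8 → t = ln(15.96/5.8)/k = 52990 s = 14.72 h.

14.7 h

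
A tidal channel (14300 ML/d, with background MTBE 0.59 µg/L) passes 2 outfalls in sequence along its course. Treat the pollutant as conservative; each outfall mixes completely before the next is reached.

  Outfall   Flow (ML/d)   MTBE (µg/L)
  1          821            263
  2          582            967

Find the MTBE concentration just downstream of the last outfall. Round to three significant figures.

Below outfall 1: Q → 15120 ML/d, C = (14300·0.5900 + 821.0·263.0)/15120 = 14.84 µg/L.
Below outfall 2: Q → 15700 ML/d, C = (15120·14.84 + 582.0·967.0)/15700 = 50.13 µg/L.

50.1 µg/L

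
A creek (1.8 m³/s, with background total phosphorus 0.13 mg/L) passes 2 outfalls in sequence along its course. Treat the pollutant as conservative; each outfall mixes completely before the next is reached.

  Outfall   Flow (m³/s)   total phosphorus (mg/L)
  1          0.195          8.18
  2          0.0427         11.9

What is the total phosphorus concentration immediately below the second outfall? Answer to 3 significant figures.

1.15 mg/L

After outfall 1: Q = 1.800 + 0.1950 = 1.995 m³/s; C = (1.800·0.1300 + 0.1950·8.180)/1.995 = 0.9168 mg/L.
After outfall 2: Q = 1.995 + 0.04270 = 2.038 m³/s; C = (1.995·0.9168 + 0.04270·11.90)/2.038 = 1.147 mg/L.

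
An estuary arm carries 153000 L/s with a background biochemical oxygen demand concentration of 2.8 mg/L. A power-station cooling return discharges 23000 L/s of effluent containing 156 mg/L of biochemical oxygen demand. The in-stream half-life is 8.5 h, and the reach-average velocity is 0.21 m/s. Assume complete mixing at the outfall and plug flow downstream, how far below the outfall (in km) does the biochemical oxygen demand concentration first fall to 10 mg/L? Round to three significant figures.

7.65 km

Mass balance: C = (153000·2.800 + 23000·156.0) / 176000 = 4016000/176000 = 22.82 mg/L.
Half-life 8.5 h → k = ln 2 / 8.5 = 0.08155 h⁻¹ = 1.957 d⁻¹.
Set 22.82·exp(−k·t) = 10 → t = ln(22.82/10)/k = 36420 s = 10.12 h.
Distance = v·t = 0.21·36420 = 7649 m = 7.649 km.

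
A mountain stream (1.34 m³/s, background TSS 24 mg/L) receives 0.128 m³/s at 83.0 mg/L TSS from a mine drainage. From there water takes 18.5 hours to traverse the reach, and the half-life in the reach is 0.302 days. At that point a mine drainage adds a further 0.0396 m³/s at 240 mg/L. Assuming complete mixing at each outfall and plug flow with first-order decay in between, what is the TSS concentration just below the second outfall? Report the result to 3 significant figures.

11.1 mg/L

Mass balance: C = (1.340·24.00 + 0.1280·83.00) / 1.468 = 42.78/1.468 = 29.14 mg/L; combined flow 1.468 m³/s.
Half-life 0.302 d → k = ln 2 / 0.302 = 2.295 d⁻¹.
Applying C = C₀e^(−kt): 29.14 × 0.1705 = 4.968 mg/L.
Second outfall: C = (1.468·4.968 + 0.03960·240.0)/1.508 = 11.14 mg/L.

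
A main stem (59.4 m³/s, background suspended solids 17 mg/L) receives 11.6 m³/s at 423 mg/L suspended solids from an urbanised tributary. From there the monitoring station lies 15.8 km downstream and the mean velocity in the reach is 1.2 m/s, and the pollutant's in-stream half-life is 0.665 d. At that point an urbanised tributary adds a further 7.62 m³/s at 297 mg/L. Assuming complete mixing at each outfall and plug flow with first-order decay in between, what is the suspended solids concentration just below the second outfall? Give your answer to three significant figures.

93.0 mg/L

Flow-weighted average: C = (59.40·17.00 + 11.60·423.0) / 71.00 = 5917/71.00 = 83.33 mg/L; combined flow 71.00 m³/s.
Travel time t = 15.8·1000 / 1.2 = 13170 s = 3.657 h.
Half-life 0.665 d → k = ln 2 / 0.665 = 1.042 d⁻¹.
Applying C = C₀e^(−kt): 83.33 × 0.8531 = 71.09 mg/L.
At the second outfall, C = (71.00·71.09 + 7.620·297.0) / (71.00 + 7.620) = 92.99 mg/L.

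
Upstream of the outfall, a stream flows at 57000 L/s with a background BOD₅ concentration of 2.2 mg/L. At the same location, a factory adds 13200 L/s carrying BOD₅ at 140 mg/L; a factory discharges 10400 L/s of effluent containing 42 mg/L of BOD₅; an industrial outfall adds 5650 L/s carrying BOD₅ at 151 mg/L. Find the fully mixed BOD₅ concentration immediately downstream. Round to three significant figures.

37.8 mg/L

Mass balance: C = (57000·2.200 + 13200·140.0 + 10400·42.00 + 5650·151.0) / 86250 = 3263000/86250 = 37.84 mg/L.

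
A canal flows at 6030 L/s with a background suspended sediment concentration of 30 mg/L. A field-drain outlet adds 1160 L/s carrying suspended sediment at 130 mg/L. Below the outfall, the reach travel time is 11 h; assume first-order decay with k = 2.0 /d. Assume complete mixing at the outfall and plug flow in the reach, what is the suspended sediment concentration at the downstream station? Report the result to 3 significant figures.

18.4 mg/L

Mixed concentration C = ΣQC/ΣQ = (6030·30.00 + 1160·130.0) / 7190 = 331700/7190 = 46.13 mg/L.
Applying C = C₀e^(−kt): 46.13 × 0.3998 = 18.45 mg/L.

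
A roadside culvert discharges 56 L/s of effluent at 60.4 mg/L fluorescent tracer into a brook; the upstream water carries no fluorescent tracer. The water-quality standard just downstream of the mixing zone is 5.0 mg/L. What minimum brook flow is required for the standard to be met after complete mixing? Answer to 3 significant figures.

620 L/s

Set C_mix = 5.0: (Q·0 + 56.00·60.40) / (Q + 56.00) = 5.0
→ Q = 56.00·(60.40 − 5.0)/(5.0 − 0) = 620.5 L/s.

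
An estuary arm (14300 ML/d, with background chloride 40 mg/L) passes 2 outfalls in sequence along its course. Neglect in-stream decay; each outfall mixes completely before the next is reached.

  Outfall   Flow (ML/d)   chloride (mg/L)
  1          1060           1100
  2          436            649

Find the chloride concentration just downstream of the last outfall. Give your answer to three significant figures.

128 mg/L

Outfall 1: combined Q = 15360 ML/d; C = (14300·40.00 + 1060·1100)/15360 = 113.2 mg/L.
Outfall 2: combined Q = 15800 ML/d; C = (15360·113.2 + 436.0·649.0)/15800 = 127.9 mg/L.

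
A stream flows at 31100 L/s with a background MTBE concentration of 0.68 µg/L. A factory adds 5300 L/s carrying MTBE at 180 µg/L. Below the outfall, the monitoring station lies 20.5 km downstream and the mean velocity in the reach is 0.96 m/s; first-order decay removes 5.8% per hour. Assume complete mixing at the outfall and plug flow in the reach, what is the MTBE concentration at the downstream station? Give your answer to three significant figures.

18.8 µg/L

After mixing, C = (31100·0.6800 + 5300·180.0) / 36400 = 975100/36400 = 26.79 µg/L.
Travel time t = 20.5·1000 / 0.96 = 21350 s = 5.932 h.
5.8%/h lost → k = −ln(1 − 0.058) = 0.05975 h⁻¹.
Applying C = C₀e^(−kt): 26.79 × 0.7016 = 18.80 µg/L.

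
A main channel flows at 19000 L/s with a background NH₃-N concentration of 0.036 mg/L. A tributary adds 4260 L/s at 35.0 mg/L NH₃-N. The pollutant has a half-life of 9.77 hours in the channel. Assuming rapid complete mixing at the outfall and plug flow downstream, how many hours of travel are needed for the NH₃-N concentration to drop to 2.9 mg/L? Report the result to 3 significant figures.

Conservation of mass: C = (19000·0.03600 + 4260·35.00) / 23260 = 149800/23260 = 6.440 mg/L.
Half-life 9.77 h → k = ln 2 / 9.77 = 0.07095 h⁻¹ = 1.703 d⁻¹.
6.440·exp(−k·t) = 2.9 → t = ln(6.440/2.9)/k = 40480 s = 11.24 h.

11.2 h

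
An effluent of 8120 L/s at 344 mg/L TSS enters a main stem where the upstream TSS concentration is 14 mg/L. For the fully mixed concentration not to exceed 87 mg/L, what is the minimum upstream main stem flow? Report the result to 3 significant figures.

Set C_mix = 87: (Q·14.00 + 8120·344.0) / (Q + 8120) = 87
→ Q = 8120·(344.0 − 87)/(87 − 14.00) = 28590 L/s.

28600 L/s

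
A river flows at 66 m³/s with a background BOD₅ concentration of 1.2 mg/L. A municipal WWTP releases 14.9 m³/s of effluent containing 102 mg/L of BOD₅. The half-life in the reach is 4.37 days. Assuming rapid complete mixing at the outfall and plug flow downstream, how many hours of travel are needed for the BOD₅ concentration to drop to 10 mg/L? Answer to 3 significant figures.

103 h

Flow-weighted average: C = (66.00·1.200 + 14.90·102.0) / 80.90 = 1599/80.90 = 19.77 mg/L.
Half-life 4.37 d → k = ln 2 / 4.37 = 0.1586 d⁻¹.
19.77·exp(−k·t) = 10 → t = ln(19.77/10)/k = 371100 s = 103.1 h.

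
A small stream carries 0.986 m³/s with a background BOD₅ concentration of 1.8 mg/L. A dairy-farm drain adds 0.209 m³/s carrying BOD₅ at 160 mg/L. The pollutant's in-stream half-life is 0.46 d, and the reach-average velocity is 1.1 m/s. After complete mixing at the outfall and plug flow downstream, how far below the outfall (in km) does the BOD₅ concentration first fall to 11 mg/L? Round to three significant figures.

62.2 km

Flow-weighted average: C = (0.9860·1.800 + 0.2090·160.0) / 1.195 = 35.21/1.195 = 29.47 mg/L.
Half-life 0.46 d → k = ln 2 / 0.46 = 1.507 d⁻¹.
Set 29.47·exp(−k·t) = 11 → t = ln(29.47/11)/k = 56500 s = 15.70 h.
Distance = v·t = 1.1·56500 = 62150 m = 62.15 km.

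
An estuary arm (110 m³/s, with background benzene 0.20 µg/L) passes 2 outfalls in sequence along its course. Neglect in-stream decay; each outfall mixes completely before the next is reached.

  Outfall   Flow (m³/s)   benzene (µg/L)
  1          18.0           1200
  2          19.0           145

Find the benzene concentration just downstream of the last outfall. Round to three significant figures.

166 µg/L

Outfall 1: combined Q = 128.0 m³/s; C = (110.0·0.2000 + 18.00·1200)/128.0 = 168.9 µg/L.
Outfall 2: combined Q = 147.0 m³/s; C = (128.0·168.9 + 19.00·145.0)/147.0 = 165.8 µg/L.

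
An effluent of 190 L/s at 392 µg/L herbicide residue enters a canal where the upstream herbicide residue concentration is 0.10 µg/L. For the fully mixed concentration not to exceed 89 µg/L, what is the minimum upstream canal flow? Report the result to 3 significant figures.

Set C_mix = 89: (Q·0.1000 + 190.0·392.0) / (Q + 190.0) = 89
→ Q = 190.0·(392.0 − 89)/(89 − 0.1000) = 647.6 L/s.

648 L/s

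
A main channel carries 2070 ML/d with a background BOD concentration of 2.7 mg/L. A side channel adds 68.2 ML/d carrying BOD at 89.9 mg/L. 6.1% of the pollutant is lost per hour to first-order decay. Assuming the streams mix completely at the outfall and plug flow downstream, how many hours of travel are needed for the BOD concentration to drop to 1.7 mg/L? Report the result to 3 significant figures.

Conservation of mass: C = (2070·2.700 + 68.20·89.90) / 2138 = 11720/2138 = 5.481 mg/L.
6.1%/h lost → k = −ln(1 − 0.061) = 0.06294 h⁻¹.
5.481·exp(−k·t) = 1.7 → t = ln(5.481/1.7)/k = 66960 s = 18.60 h.

18.6 h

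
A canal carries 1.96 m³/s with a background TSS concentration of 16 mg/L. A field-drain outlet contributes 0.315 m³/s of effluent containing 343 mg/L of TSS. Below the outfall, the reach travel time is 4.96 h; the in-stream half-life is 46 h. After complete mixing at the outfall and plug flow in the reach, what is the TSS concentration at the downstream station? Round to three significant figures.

Conservation of mass: C = (1.960·16.00 + 0.3150·343.0) / 2.275 = 139.4/2.275 = 61.28 mg/L.
Half-life 46 h → k = ln 2 / 46 = 0.01507 h⁻¹ = 0.3616 d⁻¹.
Decay over the reach: 61.28·exp(−kt) = 61.28·0.9280 = 56.86 mg/L.

56.9 mg/L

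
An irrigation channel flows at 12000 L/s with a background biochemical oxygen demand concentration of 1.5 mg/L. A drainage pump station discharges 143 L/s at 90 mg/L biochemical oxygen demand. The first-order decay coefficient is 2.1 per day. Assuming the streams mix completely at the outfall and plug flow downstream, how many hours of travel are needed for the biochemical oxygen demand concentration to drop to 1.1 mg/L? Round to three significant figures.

Mixed concentration C = ΣQC/ΣQ = (12000·1.500 + 143.0·90.00) / 12140 = 30870/12140 = 2.542 mg/L.
2.542·exp(−k·t) = 1.1 → t = ln(2.542/1.1)/k = 34470 s = 9.574 h.

9.57 h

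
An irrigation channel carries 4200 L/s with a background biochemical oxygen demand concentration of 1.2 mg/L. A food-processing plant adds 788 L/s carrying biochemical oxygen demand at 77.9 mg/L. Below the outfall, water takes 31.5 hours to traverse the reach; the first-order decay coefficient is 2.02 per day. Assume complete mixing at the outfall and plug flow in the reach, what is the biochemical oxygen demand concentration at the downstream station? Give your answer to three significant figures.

0.940 mg/L

Flow-weighted average: C = (4200·1.200 + 788.0·77.90) / 4988 = 66430/4988 = 13.32 mg/L.
First-order decay: C = 13.32·exp(−k·t) = 13.32·0.07056 = 0.9397 mg/L.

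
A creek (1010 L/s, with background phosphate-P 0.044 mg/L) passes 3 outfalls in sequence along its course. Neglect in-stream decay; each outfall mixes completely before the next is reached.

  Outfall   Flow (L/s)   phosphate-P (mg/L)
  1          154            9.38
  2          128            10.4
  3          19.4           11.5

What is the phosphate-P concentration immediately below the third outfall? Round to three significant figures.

2.32 mg/L

Outfall 1: combined Q = 1164 L/s; C = (1010·0.04400 + 154.0·9.380)/1164 = 1.279 mg/L.
Outfall 2: combined Q = 1292 L/s; C = (1164·1.279 + 128.0·10.40)/1292 = 2.183 mg/L.
Outfall 3: combined Q = 1311 L/s; C = (1292·2.183 + 19.40·11.50)/1311 = 2.321 mg/L.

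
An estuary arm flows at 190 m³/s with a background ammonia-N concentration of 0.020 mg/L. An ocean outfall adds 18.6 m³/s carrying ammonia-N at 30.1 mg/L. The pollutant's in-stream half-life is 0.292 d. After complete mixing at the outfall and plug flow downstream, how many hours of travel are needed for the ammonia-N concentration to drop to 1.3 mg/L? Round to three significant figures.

7.40 h

Mass balance: C = (190.0·0.02000 + 18.60·30.10) / 208.6 = 563.7/208.6 = 2.702 mg/L.
Half-life 0.292 d → k = ln 2 / 0.292 = 2.374 d⁻¹.
2.702·exp(−k·t) = 1.3 → t = ln(2.702/1.3)/k = 26630 s = 7.397 h.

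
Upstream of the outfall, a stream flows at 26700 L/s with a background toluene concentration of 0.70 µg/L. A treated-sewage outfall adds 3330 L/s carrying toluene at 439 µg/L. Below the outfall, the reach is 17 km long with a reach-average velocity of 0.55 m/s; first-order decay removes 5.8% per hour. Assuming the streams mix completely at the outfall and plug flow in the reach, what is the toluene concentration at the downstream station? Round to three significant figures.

Mass balance: C = (26700·0.7000 + 3330·439.0) / 30030 = 1481000/30030 = 49.30 µg/L.
Travel time t = 17·1000 / 0.55 = 30910 s = 8.586 h.
5.8%/h lost → k = −ln(1 − 0.058) = 0.05975 h⁻¹.
After decay, C = 49.30 × e^(−kt) = 49.30 × 0.5987 = 29.52 µg/L.

29.5 µg/L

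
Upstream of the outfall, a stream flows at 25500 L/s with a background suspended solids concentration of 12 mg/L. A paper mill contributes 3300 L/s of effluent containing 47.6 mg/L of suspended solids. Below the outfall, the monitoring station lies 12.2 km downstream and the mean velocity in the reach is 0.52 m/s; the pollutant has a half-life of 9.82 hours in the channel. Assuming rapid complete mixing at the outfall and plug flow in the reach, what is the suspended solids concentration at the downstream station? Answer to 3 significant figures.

10.2 mg/L

Flow-weighted average: C = (25500·12.00 + 3300·47.60) / 28800 = 463100/28800 = 16.08 mg/L.
Travel time t = 12.2·1000 / 0.52 = 23460 s = 6.517 h.
Half-life 9.82 h → k = ln 2 / 9.82 = 0.07059 h⁻¹ = 1.694 d⁻¹.
After decay, C = 16.08 × e^(−kt) = 16.08 × 0.6313 = 10.15 mg/L.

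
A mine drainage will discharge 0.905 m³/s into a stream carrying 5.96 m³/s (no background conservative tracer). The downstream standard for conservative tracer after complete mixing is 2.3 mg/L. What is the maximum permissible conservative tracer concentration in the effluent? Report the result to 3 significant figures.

17.4 mg/L

At the limit, (Qr·Cr + Qe·Cₑ)/(Qr + Qe) = 2.3:
Cₑ = (6.865·2.3 − 5.960·0) / 0.9050 = 17.45 mg/L.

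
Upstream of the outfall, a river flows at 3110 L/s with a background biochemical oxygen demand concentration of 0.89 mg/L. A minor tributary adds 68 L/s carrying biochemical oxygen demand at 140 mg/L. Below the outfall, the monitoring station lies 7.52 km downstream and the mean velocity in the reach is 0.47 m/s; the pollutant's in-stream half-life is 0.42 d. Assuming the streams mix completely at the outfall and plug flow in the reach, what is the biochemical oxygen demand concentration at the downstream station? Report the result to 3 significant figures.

2.85 mg/L

Mass balance: C = (3110·0.8900 + 68.00·140.0) / 3178 = 12290/3178 = 3.867 mg/L.
Travel time t = 7.52·1000 / 0.47 = 16000 s = 4.444 h.
Half-life 0.42 d → k = ln 2 / 0.42 = 1.650 d⁻¹.
First-order decay: C = 3.867·exp(−k·t) = 3.867·0.7367 = 2.848 mg/L.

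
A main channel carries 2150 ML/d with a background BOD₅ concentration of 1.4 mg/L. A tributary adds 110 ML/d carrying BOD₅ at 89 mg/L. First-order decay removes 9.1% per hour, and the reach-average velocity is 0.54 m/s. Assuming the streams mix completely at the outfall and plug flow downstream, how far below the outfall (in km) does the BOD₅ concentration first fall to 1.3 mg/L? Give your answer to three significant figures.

30.0 km

Flow-weighted average: C = (2150·1.400 + 110.0·89.00) / 2260 = 12800/2260 = 5.664 mg/L.
9.1%/h lost → k = −ln(1 − 0.091) = 0.09541 h⁻¹.
Set 5.664·exp(−k·t) = 1.3 → t = ln(5.664/1.3)/k = 55530 s = 15.43 h.
Distance = v·t = 0.54·55530 = 29990 m = 29.99 km.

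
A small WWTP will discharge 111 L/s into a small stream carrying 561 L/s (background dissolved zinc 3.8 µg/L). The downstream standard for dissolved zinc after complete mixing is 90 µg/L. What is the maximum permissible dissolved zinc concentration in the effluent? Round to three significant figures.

At the limit, (Qr·Cr + Qe·Cₑ)/(Qr + Qe) = 90:
Cₑ = (672.0·90 − 561.0·3.800) / 111.0 = 525.7 µg/L.

526 µg/L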